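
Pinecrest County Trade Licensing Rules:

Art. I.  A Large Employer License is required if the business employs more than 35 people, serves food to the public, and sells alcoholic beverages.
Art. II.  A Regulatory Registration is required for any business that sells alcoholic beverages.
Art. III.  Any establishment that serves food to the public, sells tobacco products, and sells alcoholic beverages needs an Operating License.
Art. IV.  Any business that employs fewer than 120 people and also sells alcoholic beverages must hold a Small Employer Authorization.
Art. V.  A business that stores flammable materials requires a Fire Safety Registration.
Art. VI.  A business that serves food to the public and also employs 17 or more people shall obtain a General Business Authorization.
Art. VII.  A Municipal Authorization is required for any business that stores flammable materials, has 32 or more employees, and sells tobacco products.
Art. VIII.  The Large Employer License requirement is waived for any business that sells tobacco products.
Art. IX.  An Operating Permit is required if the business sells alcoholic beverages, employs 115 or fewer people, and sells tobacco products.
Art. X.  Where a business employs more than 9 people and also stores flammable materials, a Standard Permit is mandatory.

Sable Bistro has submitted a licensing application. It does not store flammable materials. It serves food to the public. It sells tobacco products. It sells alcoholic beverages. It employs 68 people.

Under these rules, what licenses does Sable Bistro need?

Art. I. employees 68 > 35; serves food to the public; sells alcoholic beverages → Large Employer License required.
Art. II. sells alcoholic beverages → Regulatory Registration required.
Art. III. serves food to the public; sells tobacco products; sells alcoholic beverages → Operating License required.
Art. IV. employees 68 < 120; sells alcoholic beverages → Small Employer Authorization required.
Art. V. does not store flammable materials → Fire Safety Registration not required.
Art. VI. serves food to the public; employees 68 ≥ 17 → General Business Authorization required.
Art. VII. does not store flammable materials; employees 68 ≥ 32; sells tobacco products → Municipal Authorization not required.
Art. VIII. sells tobacco products → exempt from Large Employer License.
Art. IX. sells alcoholic beverages; employees 68 ≤ 115; sells tobacco products → Operating Permit required.
Art. X. employees 68 > 9; does not store flammable materials → Standard Permit not required.

General Business Authorization, Operating License, Operating Permit, Regulatory Registration, Small Employer Authorization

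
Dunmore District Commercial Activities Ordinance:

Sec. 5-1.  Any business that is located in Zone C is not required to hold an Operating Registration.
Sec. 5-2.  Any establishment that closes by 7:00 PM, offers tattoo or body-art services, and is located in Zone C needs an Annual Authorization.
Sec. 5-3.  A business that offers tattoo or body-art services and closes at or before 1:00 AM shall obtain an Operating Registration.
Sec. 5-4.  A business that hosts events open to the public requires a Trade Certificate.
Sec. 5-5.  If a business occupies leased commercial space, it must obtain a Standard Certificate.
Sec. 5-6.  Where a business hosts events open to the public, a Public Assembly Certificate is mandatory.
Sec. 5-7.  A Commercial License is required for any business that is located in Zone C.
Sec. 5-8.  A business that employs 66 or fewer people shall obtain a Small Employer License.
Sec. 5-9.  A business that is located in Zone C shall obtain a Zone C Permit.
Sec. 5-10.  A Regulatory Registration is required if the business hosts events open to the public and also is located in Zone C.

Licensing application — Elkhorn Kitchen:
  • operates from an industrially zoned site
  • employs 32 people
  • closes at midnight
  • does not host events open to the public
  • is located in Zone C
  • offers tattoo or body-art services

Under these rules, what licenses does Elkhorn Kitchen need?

Sec. 5-1. is located in Zone C → exempt from Operating Registration.
Sec. 5-2. closes midnight, after 7:00 PM; offers tattoo or body-art services; is located in Zone C → Annual Authorization not required.
Sec. 5-3. offers tattoo or body-art services; closes midnight, at/before 1:00 AM → Operating Registration required.
Sec. 5-4. does not host events open to the public → Trade Certificate not required.
Sec. 5-5. operates from an industrially zoned site (not: occupies leased commercial space) → Standard Certificate not required.
Sec. 5-6. does not host events open to the public → Public Assembly Certificate not required.
Sec. 5-7. is located in Zone C → Commercial License required.
Sec. 5-8. employees 32 ≤ 66 → Small Employer License required.
Sec. 5-9. is located in Zone C → Zone C Permit required.
Sec. 5-10. does not host events open to the public; is located in Zone C → Regulatory Registration not required.

Commercial License, Small Employer License, Zone C Permit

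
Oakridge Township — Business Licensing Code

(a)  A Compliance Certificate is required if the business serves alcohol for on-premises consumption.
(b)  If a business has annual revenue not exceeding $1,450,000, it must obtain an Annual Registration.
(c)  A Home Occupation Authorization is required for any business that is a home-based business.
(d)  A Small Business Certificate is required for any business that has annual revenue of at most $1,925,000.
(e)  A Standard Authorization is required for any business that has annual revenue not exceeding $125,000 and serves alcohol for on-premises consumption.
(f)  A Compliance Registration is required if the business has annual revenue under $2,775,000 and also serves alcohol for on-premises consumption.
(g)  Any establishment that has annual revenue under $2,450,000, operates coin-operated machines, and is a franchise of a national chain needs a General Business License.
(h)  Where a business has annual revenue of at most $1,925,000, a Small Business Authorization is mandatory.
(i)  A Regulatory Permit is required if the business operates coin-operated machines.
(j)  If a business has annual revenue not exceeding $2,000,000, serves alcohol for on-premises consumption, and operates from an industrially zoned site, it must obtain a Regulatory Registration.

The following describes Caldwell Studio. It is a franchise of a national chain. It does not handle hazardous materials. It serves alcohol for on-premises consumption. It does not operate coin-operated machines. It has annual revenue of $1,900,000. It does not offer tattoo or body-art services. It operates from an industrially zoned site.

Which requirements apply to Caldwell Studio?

Compliance Certificate, Compliance Registration, Regulatory Registration, Small Business Authorization, Small Business Certificate

(a) serves alcohol for on-premises consumption → Compliance Certificate required.
(b) revenue $1,900,000 > $1,450,000 → Annual Registration not required.
(c) operates from an industrially zoned site (not: is a home-based business) → Home Occupation Authorization not required.
(d) revenue $1,900,000 ≤ $1,925,000 → Small Business Certificate required.
(e) revenue $1,900,000 > $125,000; serves alcohol for on-premises consumption → Standard Authorization not required.
(f) revenue $1,900,000 < $2,775,000; serves alcohol for on-premises consumption → Compliance Registration required.
(g) revenue $1,900,000 < $2,450,000; does not operate coin-operated machines; is a franchise of a national chain → General Business License not required.
(h) revenue $1,900,000 ≤ $1,925,000 → Small Business Authorization required.
(i) does not operate coin-operated machines → Regulatory Permit not required.
(j) revenue $1,900,000 ≤ $2,000,000; serves alcohol for on-premises consumption; operates from an industrially zoned site → Regulatory Registration required.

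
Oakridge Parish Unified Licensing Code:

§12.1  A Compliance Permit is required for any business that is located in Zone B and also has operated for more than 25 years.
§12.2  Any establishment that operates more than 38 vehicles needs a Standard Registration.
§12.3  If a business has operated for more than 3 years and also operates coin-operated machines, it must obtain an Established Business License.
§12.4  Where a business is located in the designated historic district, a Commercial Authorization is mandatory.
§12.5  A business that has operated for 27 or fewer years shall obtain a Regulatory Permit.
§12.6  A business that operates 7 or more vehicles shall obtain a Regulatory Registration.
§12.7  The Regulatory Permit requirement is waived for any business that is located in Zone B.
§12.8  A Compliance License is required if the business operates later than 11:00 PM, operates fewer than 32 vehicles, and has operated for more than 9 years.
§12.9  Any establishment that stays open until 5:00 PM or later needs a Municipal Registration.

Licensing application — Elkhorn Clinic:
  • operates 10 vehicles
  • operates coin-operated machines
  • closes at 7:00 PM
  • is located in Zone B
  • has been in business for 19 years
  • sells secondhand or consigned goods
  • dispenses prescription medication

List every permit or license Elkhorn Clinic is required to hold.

§12.1 is located in Zone B; years in business 19 ≤ 25 → Compliance Permit not required.
§12.2 vehicles 10 ≤ 38 → Standard Registration not required.
§12.3 years in business 19 > 3; operates coin-operated machines → Established Business License required.
§12.4 is located in Zone B (not: is located in the designated historic district) → Commercial Authorization not required.
§12.5 years in business 19 ≤ 27 → Regulatory Permit required.
§12.6 vehicles 10 ≥ 7 → Regulatory Registration required.
§12.7 is located in Zone B → exempt from Regulatory Permit.
§12.8 closes 7:00 PM, at/before 11:00 PM; vehicles 10 < 32; years in business 19 > 9 → Compliance License not required.
§12.9 closes 7:00 PM, after 5:00 PM → Municipal Registration required.

Established Business License, Municipal Registration, Regulatory Registration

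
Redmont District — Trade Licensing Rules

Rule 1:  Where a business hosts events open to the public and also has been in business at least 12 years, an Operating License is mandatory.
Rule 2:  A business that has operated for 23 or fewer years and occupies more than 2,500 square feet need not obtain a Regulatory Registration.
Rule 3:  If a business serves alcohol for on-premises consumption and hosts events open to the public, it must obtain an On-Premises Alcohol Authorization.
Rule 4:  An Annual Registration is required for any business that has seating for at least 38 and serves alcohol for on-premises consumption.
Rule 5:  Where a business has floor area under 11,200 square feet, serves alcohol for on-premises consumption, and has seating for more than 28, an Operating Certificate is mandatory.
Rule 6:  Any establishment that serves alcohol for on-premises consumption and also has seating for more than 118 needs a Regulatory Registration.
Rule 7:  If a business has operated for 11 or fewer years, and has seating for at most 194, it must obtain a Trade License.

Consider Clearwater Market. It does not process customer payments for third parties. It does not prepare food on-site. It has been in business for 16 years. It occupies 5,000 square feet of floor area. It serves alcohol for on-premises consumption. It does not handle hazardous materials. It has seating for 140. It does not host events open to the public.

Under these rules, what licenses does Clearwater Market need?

Annual Registration, Operating Certificate

Rule 1: does not host events open to the public; years in business 16 ≥ 12 → Operating License not required.
Rule 2: years in business 16 ≤ 23; floor area 5,000 square feet > 2,500 square feet → exempt from Regulatory Registration.
Rule 3: serves alcohol for on-premises consumption; does not host events open to the public → On-Premises Alcohol Authorization not required.
Rule 4: seating 140 ≥ 38; serves alcohol for on-premises consumption → Annual Registration required.
Rule 5: floor area 5,000 square feet < 11,200 square feet; serves alcohol for on-premises consumption; seating 140 > 28 → Operating Certificate required.
Rule 6: serves alcohol for on-premises consumption; seating 140 > 118 → Regulatory Registration required.
Rule 7: years in business 16 > 11; seating 140 ≤ 194 → Trade License not required.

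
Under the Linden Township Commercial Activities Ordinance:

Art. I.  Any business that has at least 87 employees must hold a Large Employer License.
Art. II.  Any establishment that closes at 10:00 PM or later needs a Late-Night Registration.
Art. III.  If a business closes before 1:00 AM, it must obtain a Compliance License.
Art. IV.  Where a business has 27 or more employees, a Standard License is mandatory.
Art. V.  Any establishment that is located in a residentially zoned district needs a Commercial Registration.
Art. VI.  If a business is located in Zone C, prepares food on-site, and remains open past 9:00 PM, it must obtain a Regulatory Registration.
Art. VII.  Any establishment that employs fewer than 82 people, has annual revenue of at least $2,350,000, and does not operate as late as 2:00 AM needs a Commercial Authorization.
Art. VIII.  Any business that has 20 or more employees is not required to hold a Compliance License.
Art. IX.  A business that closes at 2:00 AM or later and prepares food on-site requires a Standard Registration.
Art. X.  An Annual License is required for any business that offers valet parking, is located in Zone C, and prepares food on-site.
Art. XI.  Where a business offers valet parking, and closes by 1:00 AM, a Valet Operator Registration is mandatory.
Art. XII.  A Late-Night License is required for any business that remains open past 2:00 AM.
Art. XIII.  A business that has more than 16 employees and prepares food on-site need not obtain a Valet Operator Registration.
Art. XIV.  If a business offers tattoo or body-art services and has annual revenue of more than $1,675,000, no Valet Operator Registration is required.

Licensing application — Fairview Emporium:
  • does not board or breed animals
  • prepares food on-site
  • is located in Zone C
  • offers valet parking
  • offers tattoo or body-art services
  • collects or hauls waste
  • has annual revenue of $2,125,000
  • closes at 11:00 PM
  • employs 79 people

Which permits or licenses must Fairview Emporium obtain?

Art. I. employees 79 < 87 → Large Employer License not required.
Art. II. closes 11:00 PM, after 10:00 PM → Late-Night Registration required.
Art. III. closes 11:00 PM, at/before 1:00 AM → Compliance License required.
Art. IV. employees 79 ≥ 27 → Standard License required.
Art. V. is located in Zone C (not: is located in a residentially zoned district) → Commercial Registration not required.
Art. VI. is located in Zone C; prepares food on-site; closes 11:00 PM, after 9:00 PM → Regulatory Registration required.
Art. VII. employees 79 < 82; revenue $2,125,000 < $2,350,000; closes 11:00 PM, at/before 2:00 AM → Commercial Authorization not required.
Art. VIII. employees 79 ≥ 20 → exempt from Compliance License.
Art. IX. closes 11:00 PM, at/before 2:00 AM; prepares food on-site → Standard Registration not required.
Art. X. offers valet parking; is located in Zone C; prepares food on-site → Annual License required.
Art. XI. offers valet parking; closes 11:00 PM, at/before 1:00 AM → Valet Operator Registration required.
Art. XII. closes 11:00 PM, at/before 2:00 AM → Late-Night License not required.
Art. XIII. employees 79 > 16; prepares food on-site → exempt from Valet Operator Registration.
Art. XIV. offers tattoo or body-art services; revenue $2,125,000 > $1,675,000 → exempt from Valet Operator Registration.

Annual License, Late-Night Registration, Regulatory Registration, Standard License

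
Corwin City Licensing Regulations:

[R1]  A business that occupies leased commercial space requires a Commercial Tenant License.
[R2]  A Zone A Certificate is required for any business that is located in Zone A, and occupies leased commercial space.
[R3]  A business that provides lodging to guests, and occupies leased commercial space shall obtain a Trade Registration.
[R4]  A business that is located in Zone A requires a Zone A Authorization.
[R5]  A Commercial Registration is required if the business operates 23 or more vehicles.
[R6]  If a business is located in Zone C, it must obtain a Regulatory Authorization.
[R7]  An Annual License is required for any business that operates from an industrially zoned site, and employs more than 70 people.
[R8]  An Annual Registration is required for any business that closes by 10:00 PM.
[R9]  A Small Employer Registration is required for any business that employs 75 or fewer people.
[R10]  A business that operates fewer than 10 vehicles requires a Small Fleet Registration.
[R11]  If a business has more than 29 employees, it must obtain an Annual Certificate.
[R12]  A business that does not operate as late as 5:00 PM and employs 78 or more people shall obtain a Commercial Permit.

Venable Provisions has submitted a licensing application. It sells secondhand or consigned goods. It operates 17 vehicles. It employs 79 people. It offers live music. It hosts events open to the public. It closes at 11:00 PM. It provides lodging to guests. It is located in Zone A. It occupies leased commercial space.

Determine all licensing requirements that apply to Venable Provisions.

Annual Certificate, Commercial Tenant License, Trade Registration, Zone A Authorization, Zone A Certificate

[R1] occupies leased commercial space → Commercial Tenant License required.
[R2] is located in Zone A; occupies leased commercial space → Zone A Certificate required.
[R3] provides lodging to guests; occupies leased commercial space → Trade Registration required.
[R4] is located in Zone A → Zone A Authorization required.
[R5] vehicles 17 < 23 → Commercial Registration not required.
[R6] is located in Zone A (not: is located in Zone C) → Regulatory Authorization not required.
[R7] occupies leased commercial space (not: operates from an industrially zoned site); employees 79 > 70 → Annual License not required.
[R8] closes 11:00 PM, after 10:00 PM → Annual Registration not required.
[R9] employees 79 > 75 → Small Employer Registration not required.
[R10] vehicles 17 ≥ 10 → Small Fleet Registration not required.
[R11] employees 79 > 29 → Annual Certificate required.
[R12] closes 11:00 PM, after 5:00 PM; employees 79 ≥ 78 → Commercial Permit not required.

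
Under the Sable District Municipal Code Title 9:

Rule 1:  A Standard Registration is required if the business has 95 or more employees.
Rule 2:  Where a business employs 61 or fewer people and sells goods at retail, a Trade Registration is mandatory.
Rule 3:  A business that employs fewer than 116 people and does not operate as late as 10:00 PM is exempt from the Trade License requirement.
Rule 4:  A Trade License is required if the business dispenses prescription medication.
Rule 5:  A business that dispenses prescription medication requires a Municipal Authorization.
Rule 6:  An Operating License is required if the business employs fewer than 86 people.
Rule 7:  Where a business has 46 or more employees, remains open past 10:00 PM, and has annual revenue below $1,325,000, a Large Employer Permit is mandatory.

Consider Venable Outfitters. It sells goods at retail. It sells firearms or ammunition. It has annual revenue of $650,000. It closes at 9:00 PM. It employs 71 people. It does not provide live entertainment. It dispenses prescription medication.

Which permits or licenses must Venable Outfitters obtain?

Municipal Authorization, Operating License

Rule 1: employees 71 < 95 → Standard Registration not required.
Rule 2: employees 71 > 61; sells goods at retail → Trade Registration not required.
Rule 3: employees 71 < 116; closes 9:00 PM, at/before 10:00 PM → exempt from Trade License.
Rule 4: dispenses prescription medication → Trade License required.
Rule 5: dispenses prescription medication → Municipal Authorization required.
Rule 6: employees 71 < 86 → Operating License required.
Rule 7: employees 71 ≥ 46; closes 9:00 PM, at/before 10:00 PM; revenue $650,000 < $1,325,000 → Large Employer Permit not required.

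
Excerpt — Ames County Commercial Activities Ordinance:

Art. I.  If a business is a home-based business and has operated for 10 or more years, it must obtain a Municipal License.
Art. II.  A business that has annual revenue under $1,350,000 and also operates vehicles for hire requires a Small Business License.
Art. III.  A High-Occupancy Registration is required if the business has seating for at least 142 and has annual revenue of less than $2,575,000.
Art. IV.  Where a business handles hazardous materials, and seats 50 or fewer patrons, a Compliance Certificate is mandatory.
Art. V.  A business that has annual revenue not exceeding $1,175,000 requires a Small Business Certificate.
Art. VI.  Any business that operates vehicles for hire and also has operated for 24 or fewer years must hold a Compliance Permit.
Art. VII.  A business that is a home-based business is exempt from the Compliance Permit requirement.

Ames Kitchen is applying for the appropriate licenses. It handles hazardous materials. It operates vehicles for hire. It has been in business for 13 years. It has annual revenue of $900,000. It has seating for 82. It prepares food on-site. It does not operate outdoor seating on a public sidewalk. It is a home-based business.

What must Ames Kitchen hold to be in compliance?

Art. I. is a home-based business; years in business 13 ≥ 10 → Municipal License required.
Art. II. revenue $900,000 < $1,350,000; operates vehicles for hire → Small Business License required.
Art. III. seating 82 < 142; revenue $900,000 < $2,575,000 → High-Occupancy Registration not required.
Art. IV. handles hazardous materials; seating 82 > 50 → Compliance Certificate not required.
Art. V. revenue $900,000 ≤ $1,175,000 → Small Business Certificate required.
Art. VI. operates vehicles for hire; years in business 13 ≤ 24 → Compliance Permit required.
Art. VII. is a home-based business → exempt from Compliance Permit.

Municipal License, Small Business Certificate, Small Business License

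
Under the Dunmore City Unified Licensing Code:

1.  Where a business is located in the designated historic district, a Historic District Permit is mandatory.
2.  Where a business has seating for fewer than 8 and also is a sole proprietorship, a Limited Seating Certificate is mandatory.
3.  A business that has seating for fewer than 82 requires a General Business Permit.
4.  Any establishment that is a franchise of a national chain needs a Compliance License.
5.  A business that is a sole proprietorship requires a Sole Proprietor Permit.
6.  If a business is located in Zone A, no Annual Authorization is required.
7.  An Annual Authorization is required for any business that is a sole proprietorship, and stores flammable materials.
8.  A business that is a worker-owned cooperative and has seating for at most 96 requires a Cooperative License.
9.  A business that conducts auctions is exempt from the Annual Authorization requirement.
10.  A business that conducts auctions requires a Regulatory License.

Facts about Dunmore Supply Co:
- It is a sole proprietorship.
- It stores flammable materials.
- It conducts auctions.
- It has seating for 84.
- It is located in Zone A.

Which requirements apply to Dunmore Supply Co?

1. is located in Zone A (not: is located in the designated historic district) → Historic District Permit not required.
2. seating 84 ≥ 8; is a sole proprietorship → Limited Seating Certificate not required.
3. seating 84 ≥ 82 → General Business Permit not required.
4. is a sole proprietorship (not: is a franchise of a national chain) → Compliance License not required.
5. is a sole proprietorship → Sole Proprietor Permit required.
6. is located in Zone A → exempt from Annual Authorization.
7. is a sole proprietorship; stores flammable materials → Annual Authorization required.
8. is a sole proprietorship (not: is a worker-owned cooperative); seating 84 ≤ 96 → Cooperative License not required.
9. conducts auctions → exempt from Annual Authorization.
10. conducts auctions → Regulatory License required.

Regulatory License, Sole Proprietor Permit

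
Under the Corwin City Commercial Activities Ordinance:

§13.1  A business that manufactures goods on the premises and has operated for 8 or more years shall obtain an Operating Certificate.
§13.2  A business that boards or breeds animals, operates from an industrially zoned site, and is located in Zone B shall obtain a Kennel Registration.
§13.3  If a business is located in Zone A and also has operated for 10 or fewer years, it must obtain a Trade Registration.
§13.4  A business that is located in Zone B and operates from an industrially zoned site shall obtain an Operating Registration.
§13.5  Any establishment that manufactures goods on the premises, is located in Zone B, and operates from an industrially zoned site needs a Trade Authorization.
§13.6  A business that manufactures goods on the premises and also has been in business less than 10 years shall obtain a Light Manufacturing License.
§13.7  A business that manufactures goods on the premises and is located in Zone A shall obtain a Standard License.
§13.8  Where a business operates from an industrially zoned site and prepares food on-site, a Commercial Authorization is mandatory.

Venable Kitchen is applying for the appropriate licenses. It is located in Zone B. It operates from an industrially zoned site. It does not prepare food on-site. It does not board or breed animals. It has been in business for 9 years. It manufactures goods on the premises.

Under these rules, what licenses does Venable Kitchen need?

Light Manufacturing License, Operating Certificate, Operating Registration, Trade Authorization

§13.1 manufactures goods on the premises; years in business 9 ≥ 8 → Operating Certificate required.
§13.2 does not board or breed animals; operates from an industrially zoned site; is located in Zone B → Kennel Registration not required.
§13.3 is located in Zone B (not: is located in Zone A); years in business 9 ≤ 10 → Trade Registration not required.
§13.4 is located in Zone B; operates from an industrially zoned site → Operating Registration required.
§13.5 manufactures goods on the premises; is located in Zone B; operates from an industrially zoned site → Trade Authorization required.
§13.6 manufactures goods on the premises; years in business 9 < 10 → Light Manufacturing License required.
§13.7 manufactures goods on the premises; is located in Zone B (not: is located in Zone A) → Standard License not required.
§13.8 operates from an industrially zoned site; does not prepare food on-site → Commercial Authorization not required.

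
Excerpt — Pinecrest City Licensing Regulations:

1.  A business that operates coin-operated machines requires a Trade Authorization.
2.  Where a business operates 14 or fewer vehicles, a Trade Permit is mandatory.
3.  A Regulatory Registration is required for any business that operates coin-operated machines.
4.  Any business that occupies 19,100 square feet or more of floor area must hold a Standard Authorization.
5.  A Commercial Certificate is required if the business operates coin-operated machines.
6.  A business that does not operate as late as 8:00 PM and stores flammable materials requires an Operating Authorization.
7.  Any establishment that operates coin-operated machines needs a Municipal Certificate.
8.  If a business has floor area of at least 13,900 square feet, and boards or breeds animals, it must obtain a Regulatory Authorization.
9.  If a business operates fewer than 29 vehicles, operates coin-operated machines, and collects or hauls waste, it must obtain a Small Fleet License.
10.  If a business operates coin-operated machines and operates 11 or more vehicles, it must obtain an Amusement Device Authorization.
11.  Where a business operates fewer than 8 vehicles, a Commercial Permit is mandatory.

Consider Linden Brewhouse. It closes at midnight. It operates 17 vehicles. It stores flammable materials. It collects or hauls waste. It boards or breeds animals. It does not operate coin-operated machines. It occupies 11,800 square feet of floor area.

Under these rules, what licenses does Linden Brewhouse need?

None

1. does not operate coin-operated machines → Trade Authorization not required.
2. vehicles 17 > 14 → Trade Permit not required.
3. does not operate coin-operated machines → Regulatory Registration not required.
4. floor area 11,800 square feet < 19,100 square feet → Standard Authorization not required.
5. does not operate coin-operated machines → Commercial Certificate not required.
6. closes midnight, after 8:00 PM; stores flammable materials → Operating Authorization not required.
7. does not operate coin-operated machines → Municipal Certificate not required.
8. floor area 11,800 square feet < 13,900 square feet; boards or breeds animals → Regulatory Authorization not required.
9. vehicles 17 < 29; does not operate coin-operated machines; collects or hauls waste → Small Fleet License not required.
10. does not operate coin-operated machines; vehicles 17 ≥ 11 → Amusement Device Authorization not required.
11. vehicles 17 ≥ 8 → Commercial Permit not required.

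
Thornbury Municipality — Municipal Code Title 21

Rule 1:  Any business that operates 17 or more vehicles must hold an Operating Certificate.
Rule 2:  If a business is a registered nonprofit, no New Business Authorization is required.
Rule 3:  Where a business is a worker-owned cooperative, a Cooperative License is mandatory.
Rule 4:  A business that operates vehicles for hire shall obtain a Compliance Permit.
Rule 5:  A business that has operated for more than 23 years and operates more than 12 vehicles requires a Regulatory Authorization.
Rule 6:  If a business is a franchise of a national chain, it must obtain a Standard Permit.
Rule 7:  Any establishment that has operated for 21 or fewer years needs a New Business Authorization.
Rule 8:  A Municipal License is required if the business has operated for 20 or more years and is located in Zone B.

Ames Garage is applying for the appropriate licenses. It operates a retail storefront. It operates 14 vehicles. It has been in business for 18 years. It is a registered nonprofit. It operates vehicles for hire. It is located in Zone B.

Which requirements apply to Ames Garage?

Compliance Permit

Rule 1: vehicles 14 < 17 → Operating Certificate not required.
Rule 2: is a registered nonprofit → exempt from New Business Authorization.
Rule 3: is a registered nonprofit (not: is a worker-owned cooperative) → Cooperative License not required.
Rule 4: operates vehicles for hire → Compliance Permit required.
Rule 5: years in business 18 ≤ 23; vehicles 14 > 12 → Regulatory Authorization not required.
Rule 6: is a registered nonprofit (not: is a franchise of a national chain) → Standard Permit not required.
Rule 7: years in business 18 ≤ 21 → New Business Authorization required.
Rule 8: years in business 18 < 20; is located in Zone B → Municipal License not required.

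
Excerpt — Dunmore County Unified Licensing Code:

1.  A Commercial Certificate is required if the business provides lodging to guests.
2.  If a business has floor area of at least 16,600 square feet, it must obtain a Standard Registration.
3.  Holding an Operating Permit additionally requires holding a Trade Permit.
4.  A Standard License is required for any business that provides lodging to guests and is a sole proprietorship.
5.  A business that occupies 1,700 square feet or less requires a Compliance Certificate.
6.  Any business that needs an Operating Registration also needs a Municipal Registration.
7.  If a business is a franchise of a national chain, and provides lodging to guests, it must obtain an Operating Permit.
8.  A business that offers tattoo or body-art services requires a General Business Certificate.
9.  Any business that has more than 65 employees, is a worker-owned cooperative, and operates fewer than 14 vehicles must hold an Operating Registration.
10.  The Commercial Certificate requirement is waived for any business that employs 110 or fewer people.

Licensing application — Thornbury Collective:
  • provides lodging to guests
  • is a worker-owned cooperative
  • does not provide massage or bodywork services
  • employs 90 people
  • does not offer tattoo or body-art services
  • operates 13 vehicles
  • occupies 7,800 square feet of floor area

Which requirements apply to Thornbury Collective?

1. provides lodging to guests → Commercial Certificate required.
2. floor area 7,800 square feet < 16,600 square feet → Standard Registration not required.
3. Operating Permit is not required → no effect.
4. provides lodging to guests; is a worker-owned cooperative (not: is a sole proprietorship) → Standard License not required.
5. floor area 7,800 square feet > 1,700 square feet → Compliance Certificate not required.
6. Operating Registration is required → Municipal Registration also required.
7. is a worker-owned cooperative (not: is a franchise of a national chain); provides lodging to guests → Operating Permit not required.
8. does not offer tattoo or body-art services → General Business Certificate not required.
9. employees 90 > 65; is a worker-owned cooperative; vehicles 13 < 14 → Operating Registration required.
10. employees 90 ≤ 110 → exempt from Commercial Certificate.

Municipal Registration, Operating Registration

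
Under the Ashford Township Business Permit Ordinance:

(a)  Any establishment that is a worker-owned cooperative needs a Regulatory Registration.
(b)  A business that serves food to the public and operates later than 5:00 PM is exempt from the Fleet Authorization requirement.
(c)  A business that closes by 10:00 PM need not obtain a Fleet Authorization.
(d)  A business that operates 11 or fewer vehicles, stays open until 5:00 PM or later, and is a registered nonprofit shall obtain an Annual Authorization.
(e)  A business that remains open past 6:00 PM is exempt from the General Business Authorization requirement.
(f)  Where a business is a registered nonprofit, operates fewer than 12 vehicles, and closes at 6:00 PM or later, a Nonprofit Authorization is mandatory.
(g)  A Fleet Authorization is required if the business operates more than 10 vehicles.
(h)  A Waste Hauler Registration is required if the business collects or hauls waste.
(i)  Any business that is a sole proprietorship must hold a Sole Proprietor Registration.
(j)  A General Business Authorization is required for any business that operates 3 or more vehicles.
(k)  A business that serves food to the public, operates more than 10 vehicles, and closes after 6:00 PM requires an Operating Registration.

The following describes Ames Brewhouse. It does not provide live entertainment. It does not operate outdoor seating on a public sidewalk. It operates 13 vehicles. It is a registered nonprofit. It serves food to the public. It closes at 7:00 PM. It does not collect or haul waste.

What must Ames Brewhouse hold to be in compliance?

(a) is a registered nonprofit (not: is a worker-owned cooperative) → Regulatory Registration not required.
(b) serves food to the public; closes 7:00 PM, after 5:00 PM → exempt from Fleet Authorization.
(c) closes 7:00 PM, at/before 10:00 PM → exempt from Fleet Authorization.
(d) vehicles 13 > 11; closes 7:00 PM, after 5:00 PM; is a registered nonprofit → Annual Authorization not required.
(e) closes 7:00 PM, after 6:00 PM → exempt from General Business Authorization.
(f) is a registered nonprofit; vehicles 13 ≥ 12; closes 7:00 PM, after 6:00 PM → Nonprofit Authorization not required.
(g) vehicles 13 > 10 → Fleet Authorization required.
(h) does not collect or haul waste → Waste Hauler Registration not required.
(i) is a registered nonprofit (not: is a sole proprietorship) → Sole Proprietor Registration not required.
(j) vehicles 13 ≥ 3 → General Business Authorization required.
(k) serves food to the public; vehicles 13 > 10; closes 7:00 PM, after 6:00 PM → Operating Registration required.

Operating Registration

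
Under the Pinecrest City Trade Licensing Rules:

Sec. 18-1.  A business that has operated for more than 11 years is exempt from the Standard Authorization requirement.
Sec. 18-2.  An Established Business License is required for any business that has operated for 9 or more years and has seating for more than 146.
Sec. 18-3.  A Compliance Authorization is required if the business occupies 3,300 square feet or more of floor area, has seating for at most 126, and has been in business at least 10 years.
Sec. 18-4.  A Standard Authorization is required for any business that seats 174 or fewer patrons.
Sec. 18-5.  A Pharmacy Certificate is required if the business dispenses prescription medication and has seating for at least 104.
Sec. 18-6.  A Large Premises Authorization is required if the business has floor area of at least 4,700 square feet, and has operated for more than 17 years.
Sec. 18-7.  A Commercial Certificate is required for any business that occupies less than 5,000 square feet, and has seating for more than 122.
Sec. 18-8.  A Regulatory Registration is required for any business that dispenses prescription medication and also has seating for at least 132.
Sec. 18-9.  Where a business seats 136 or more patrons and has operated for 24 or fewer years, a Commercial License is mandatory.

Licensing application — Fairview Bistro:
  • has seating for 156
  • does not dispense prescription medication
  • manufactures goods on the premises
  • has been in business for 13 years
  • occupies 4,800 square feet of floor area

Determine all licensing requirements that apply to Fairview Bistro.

Sec. 18-1. years in business 13 > 11 → exempt from Standard Authorization.
Sec. 18-2. years in business 13 ≥ 9; seating 156 > 146 → Established Business License required.
Sec. 18-3. floor area 4,800 square feet ≥ 3,300 square feet; seating 156 > 126; years in business 13 ≥ 10 → Compliance Authorization not required.
Sec. 18-4. seating 156 ≤ 174 → Standard Authorization required.
Sec. 18-5. does not dispense prescription medication; seating 156 ≥ 104 → Pharmacy Certificate not required.
Sec. 18-6. floor area 4,800 square feet ≥ 4,700 square feet; years in business 13 ≤ 17 → Large Premises Authorization not required.
Sec. 18-7. floor area 4,800 square feet < 5,000 square feet; seating 156 > 122 → Commercial Certificate required.
Sec. 18-8. does not dispense prescription medication; seating 156 ≥ 132 → Regulatory Registration not required.
Sec. 18-9. seating 156 ≥ 136; years in business 13 ≤ 24 → Commercial License required.

Commercial Certificate, Commercial License, Established Business License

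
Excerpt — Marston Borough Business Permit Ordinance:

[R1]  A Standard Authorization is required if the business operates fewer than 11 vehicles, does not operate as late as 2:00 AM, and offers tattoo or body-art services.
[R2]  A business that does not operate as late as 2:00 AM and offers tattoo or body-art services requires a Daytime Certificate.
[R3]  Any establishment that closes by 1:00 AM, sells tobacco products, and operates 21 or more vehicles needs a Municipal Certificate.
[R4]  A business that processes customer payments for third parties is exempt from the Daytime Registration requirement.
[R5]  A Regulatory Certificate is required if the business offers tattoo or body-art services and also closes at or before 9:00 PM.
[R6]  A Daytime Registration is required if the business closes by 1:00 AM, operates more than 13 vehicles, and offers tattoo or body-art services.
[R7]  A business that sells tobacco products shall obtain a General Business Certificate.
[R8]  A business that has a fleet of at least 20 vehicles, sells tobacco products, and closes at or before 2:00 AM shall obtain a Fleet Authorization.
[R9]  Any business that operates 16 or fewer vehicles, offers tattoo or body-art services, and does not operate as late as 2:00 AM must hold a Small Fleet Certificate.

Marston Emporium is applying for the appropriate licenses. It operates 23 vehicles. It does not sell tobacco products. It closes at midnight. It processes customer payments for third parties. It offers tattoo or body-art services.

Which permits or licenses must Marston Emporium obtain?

Daytime Certificate

[R1] vehicles 23 ≥ 11; closes midnight, at/before 2:00 AM; offers tattoo or body-art services → Standard Authorization not required.
[R2] closes midnight, at/before 2:00 AM; offers tattoo or body-art services → Daytime Certificate required.
[R3] closes midnight, at/before 1:00 AM; does not sell tobacco products; vehicles 23 ≥ 21 → Municipal Certificate not required.
[R4] processes customer payments for third parties → exempt from Daytime Registration.
[R5] offers tattoo or body-art services; closes midnight, after 9:00 PM → Regulatory Certificate not required.
[R6] closes midnight, at/before 1:00 AM; vehicles 23 > 13; offers tattoo or body-art services → Daytime Registration required.
[R7] does not sell tobacco products → General Business Certificate not required.
[R8] vehicles 23 ≥ 20; does not sell tobacco products; closes midnight, at/before 2:00 AM → Fleet Authorization not required.
[R9] vehicles 23 > 16; offers tattoo or body-art services; closes midnight, at/before 2:00 AM → Small Fleet Certificate not required.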